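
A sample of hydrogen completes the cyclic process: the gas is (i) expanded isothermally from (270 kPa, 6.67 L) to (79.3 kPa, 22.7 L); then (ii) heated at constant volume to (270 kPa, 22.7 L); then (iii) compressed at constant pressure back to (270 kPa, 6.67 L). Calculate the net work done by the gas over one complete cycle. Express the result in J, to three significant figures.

Leg (i): W = PᵢVᵢ ln(V_f/Vᵢ) = (1801) ln(22.7/6.67) = 2206 J.
Leg (ii): W = 0.
Leg (iii): W = PΔV = (270)(6.67 − 22.7) = -4328 J.
W_net = 2206 − 4328 = -2122 J.

W_net ≈ -2120 J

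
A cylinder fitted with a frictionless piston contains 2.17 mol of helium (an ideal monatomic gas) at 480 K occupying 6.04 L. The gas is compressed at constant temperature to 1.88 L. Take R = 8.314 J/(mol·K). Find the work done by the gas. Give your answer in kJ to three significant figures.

Isothermal: W = nRT ln(V₂/V₁).
W = (2.17)(8.314)(480) × ln(1.88/6.04)
  = 8660 × -1.167
W_by_gas = -10107 J.

W ≈ -10.1 kJ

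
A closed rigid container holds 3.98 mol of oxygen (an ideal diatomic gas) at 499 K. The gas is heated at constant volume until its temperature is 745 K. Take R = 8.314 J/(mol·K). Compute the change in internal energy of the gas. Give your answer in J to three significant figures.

ΔU ≈ 20400 J

Constant volume ⇒ W = 0, so Q = ΔU = nCᵥΔT with Cᵥ = 5R/2 = 20.79 J/(mol·K).
ΔU = (3.98)(20.79)(745 − 499) = 20350 J.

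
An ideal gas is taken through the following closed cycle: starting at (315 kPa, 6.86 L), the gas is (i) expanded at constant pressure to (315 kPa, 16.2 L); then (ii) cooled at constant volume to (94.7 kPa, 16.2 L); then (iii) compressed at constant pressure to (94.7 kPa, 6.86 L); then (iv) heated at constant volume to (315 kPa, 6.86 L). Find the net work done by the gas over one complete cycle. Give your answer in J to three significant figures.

Constant-volume legs do no work.
W(i) = (315)(16.2 − 6.86) = 2942 J; W(iii) = (94.7)(6.86 − 16.2) = -884.5 J.
W_net = 2942 − 884.5 = 2058 J (the clockwise enclosed area).

W_net ≈ 2060 J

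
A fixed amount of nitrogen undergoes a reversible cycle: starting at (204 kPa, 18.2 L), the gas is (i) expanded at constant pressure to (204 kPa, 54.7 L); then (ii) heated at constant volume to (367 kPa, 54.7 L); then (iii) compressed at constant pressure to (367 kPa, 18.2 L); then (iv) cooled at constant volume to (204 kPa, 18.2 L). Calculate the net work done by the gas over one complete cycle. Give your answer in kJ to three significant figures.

W_net ≈ -5.95 kJ

Constant-volume legs do no work.
W(i) = (204)(54.7 − 18.2) = 7446 J; W(iii) = (367)(18.2 − 54.7) = -13396 J.
W_net = 7446 − 13396 = -5950 J (the counter-clockwise enclosed area).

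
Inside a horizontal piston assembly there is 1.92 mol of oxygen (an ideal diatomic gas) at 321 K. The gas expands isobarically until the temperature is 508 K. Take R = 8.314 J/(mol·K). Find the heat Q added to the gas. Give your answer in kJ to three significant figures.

Q ≈ 10.4 kJ

Isobaric: W = nRΔT = (1.92)(8.314)(187) = 2985 J.
ΔU = nCᵥΔT with Cᵥ = 5R/2: ΔU = (1.92)(20.79)(187) = 7463 J.
Q = ΔU + W = 7463 + 2985 = 10448 J.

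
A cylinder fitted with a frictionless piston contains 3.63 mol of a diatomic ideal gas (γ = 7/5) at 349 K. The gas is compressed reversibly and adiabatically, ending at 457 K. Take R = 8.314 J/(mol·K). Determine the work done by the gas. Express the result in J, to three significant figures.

W ≈ -8150 J

Adiabatic ⇒ Q = 0, so W_by = −ΔU = nCᵥ(T₁ − T₂).
Cᵥ = 5R/2 = 20.79 J/(mol·K).
W = (3.63)(20.79)(349 − 457) = -8149 J.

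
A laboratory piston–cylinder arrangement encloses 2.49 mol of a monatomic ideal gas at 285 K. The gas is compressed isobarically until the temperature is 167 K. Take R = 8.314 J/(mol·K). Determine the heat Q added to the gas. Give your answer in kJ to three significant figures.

Isobaric: W = nRΔT = (2.49)(8.314)(-118) = -2443 J.
ΔU = nCᵥΔT with Cᵥ = 3R/2: ΔU = (2.49)(12.47)(-118) = -3664 J.
Q = ΔU + W = -3664 − 2443 = -6107 J.

Q ≈ -6.11 kJ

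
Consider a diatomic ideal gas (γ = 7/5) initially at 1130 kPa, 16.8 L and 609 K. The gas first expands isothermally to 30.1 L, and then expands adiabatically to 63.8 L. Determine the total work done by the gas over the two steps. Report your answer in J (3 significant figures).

W_total ≈ 23400 J

Step 1 (isothermal): W = P₁V₁ ln(V₂/V₁) = (18984) ln(30.1/16.8) = 11070 J.
After step 1: P = 630.7 kPa, V = 30.1 L, T = 609 K.
Step 2 (adiabatic): W = (P₁V₁ − P₂V₂)/(γ−1) = (18984 − 14057)/0.4 = 12318 J.
W_total = 11070 + 12318 = 23388 J.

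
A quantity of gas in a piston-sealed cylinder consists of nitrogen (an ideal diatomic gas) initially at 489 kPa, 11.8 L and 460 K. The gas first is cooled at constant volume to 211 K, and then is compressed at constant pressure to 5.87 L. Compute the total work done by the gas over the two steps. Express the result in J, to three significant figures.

Step 1 (isochoric): W = 0 (constant volume).
After step 1: P = 224.3 kPa (V unchanged).
Step 2 (isobaric): W = PΔV = (224.3 kPa)(5.87 − 11.8 L) = -1330 J.
W_total = 0 − 1330 = -1330 J.

W_total ≈ -1330 J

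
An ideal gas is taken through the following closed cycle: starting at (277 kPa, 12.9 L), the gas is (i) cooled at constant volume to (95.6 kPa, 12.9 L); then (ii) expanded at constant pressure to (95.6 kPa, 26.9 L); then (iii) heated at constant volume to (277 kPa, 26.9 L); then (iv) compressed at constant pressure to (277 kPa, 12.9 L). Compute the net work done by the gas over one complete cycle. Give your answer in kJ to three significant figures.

Constant-volume legs do no work.
W(ii) = (95.6)(26.9 − 12.9) = 1338 J; W(iv) = (277)(12.9 − 26.9) = -3878 J.
W_net = 1338 − 3878 = -2540 J (the counter-clockwise enclosed area).

W_net ≈ -2.54 kJ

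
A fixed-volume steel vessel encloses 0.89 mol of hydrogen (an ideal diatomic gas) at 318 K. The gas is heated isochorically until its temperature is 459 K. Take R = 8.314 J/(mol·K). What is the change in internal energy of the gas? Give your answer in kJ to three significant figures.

ΔU ≈ 2.61 kJ

Constant volume ⇒ W = 0, so Q = ΔU = nCᵥΔT with Cᵥ = 5R/2 = 20.79 J/(mol·K).
ΔU = (0.89)(20.79)(459 − 318) = 2608 J.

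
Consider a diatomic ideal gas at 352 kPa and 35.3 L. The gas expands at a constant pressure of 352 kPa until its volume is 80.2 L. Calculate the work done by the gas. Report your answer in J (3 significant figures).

Isobaric: W = P ΔV.
W = (352 kPa)(80.2 − 35.3 L) = (352)(44.9) = 15805 J.

W ≈ 15800 J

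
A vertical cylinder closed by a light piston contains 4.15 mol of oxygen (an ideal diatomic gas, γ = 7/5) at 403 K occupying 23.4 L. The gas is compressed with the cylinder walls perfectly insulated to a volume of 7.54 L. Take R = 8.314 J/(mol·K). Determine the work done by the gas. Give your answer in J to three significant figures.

Adiabatic: TV^(γ−1) = const with γ = 7/5.
T₂ = T₁ (V₁/V₂)^(γ−1) = 403 × (23.4/7.54)^0.4 = 403 × 1.573 = 633.9 K.
W_by = nCᵥ(T₁ − T₂) = (4.15)(20.79)(403 − 633.9) = -19920 J.

W ≈ -19900 J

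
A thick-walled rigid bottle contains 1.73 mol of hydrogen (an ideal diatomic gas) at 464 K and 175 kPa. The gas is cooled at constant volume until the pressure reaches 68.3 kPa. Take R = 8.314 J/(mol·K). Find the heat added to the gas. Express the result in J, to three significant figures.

Q ≈ -10200 J

Constant volume ⇒ W = 0, so Q = ΔU = nCᵥΔT with Cᵥ = 5R/2 = 20.79 J/(mol·K).
At constant V, T₂/T₁ = P₂/P₁ ⇒ ΔT = T₁(P₂/P₁ − 1) = 464·(68.3/175 − 1) = -282.9 K.
ΔU = (1.73)(20.79)(-282.9) = -10173 J.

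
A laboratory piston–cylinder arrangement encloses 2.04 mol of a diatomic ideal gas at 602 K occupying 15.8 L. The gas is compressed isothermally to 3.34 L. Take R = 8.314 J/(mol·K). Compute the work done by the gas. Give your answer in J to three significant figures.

Isothermal: W = nRT ln(V₂/V₁).
W = (2.04)(8.314)(602) × ln(3.34/15.8)
  = 10210 × -1.554
W_by_gas = -15867 J.

W ≈ -15900 J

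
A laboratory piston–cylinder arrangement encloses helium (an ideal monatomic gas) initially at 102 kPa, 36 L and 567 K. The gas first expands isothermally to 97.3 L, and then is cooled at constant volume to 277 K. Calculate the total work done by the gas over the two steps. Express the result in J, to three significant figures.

Step 1 (isothermal): W = P₁V₁ ln(V₂/V₁) = (3672) ln(97.3/36) = 3651 J.
Step 2 (isochoric): W = 0 (constant volume).
W_total = 3651 + 0 = 3651 J.

W_total ≈ 3650 J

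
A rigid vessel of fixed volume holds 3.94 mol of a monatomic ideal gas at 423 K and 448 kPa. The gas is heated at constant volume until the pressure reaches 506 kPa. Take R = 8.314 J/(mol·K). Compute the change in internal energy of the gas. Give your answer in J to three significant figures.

Constant volume ⇒ W = 0, so Q = ΔU = nCᵥΔT with Cᵥ = 3R/2 = 12.47 J/(mol·K).
At constant V, T₂/T₁ = P₂/P₁ ⇒ ΔT = T₁(P₂/P₁ − 1) = 423·(506/448 − 1) = 54.76 K.
ΔU = (3.94)(12.47)(54.76) = 2691 J.

ΔU ≈ 2690 J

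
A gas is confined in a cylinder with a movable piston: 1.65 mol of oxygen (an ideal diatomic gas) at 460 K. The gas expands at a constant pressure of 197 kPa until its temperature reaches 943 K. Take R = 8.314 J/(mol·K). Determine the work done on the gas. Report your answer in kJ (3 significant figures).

Isobaric: W = P ΔV = nR ΔT.
W = (1.65)(8.314)(943 − 460) = 6626 J.
Work on gas = −W_by = -6626 J.

W ≈ -6.63 kJ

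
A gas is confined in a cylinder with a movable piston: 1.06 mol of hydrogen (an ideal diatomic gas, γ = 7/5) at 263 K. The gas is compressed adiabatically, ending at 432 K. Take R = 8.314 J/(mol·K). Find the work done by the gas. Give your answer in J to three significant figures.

Adiabatic ⇒ Q = 0, so W_by = −ΔU = nCᵥ(T₁ − T₂).
Cᵥ = 5R/2 = 20.79 J/(mol·K).
W = (1.06)(20.79)(263 − 432) = -3723 J.

W ≈ -3720 J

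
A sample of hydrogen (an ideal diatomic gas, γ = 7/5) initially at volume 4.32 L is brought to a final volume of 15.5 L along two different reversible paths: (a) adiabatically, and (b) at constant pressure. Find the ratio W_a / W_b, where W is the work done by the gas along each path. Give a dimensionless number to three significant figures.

Path (a) adiabatic: W = P₁V₁(1 − (V₁/V₂)^(γ−1))/(γ−1) → W_a/(P₁V₁) = 1.
Path (b) isobaric: W = P₁(V₂ − V₁) → W_b/(P₁V₁) = 2.588.
W_a / W_b = 1 / 2.588 = 0.3865.

W_a / W_b ≈ 0.387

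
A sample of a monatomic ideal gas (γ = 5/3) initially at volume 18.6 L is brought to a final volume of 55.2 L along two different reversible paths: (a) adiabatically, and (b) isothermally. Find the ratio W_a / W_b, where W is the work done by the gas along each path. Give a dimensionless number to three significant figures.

Path (a) adiabatic: W = P₁V₁(1 − (V₁/V₂)^(γ−1))/(γ−1) → W_a/(P₁V₁) = 0.7737.
Path (b) isothermal: W = P₁V₁ ln(V₂/V₁) → W_b/(P₁V₁) = 1.088.
W_a / W_b = 0.7737 / 1.088 = 0.7112.

W_a / W_b ≈ 0.711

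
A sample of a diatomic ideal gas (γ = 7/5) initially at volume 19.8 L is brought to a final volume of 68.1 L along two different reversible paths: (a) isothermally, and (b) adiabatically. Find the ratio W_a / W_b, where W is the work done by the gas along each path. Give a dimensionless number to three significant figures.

W_a / W_b ≈ 1.27

Path (a) isothermal: W = P₁V₁ ln(V₂/V₁) → W_a/(P₁V₁) = 1.235.
Path (b) adiabatic: W = P₁V₁(1 − (V₁/V₂)^(γ−1))/(γ−1) → W_b/(P₁V₁) = 0.9747.
W_a / W_b = 1.235 / 0.9747 = 1.267.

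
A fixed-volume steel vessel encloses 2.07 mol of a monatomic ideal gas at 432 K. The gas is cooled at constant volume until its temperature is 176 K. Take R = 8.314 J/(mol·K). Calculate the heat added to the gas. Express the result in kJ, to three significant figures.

Q ≈ -6.61 kJ

Constant volume ⇒ W = 0, so Q = ΔU = nCᵥΔT with Cᵥ = 3R/2 = 12.47 J/(mol·K).
ΔU = (2.07)(12.47)(176 − 432) = -6609 J.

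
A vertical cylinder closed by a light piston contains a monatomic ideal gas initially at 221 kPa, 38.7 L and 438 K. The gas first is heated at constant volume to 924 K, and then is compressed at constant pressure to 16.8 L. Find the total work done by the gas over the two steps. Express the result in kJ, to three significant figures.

Step 1 (isochoric): W = 0 (constant volume).
After step 1: P = 466.2 kPa (V unchanged).
Step 2 (isobaric): W = PΔV = (466.2 kPa)(16.8 − 38.7 L) = -10210 J.
W_total = 0 − 10210 = -10210 J.

W_total ≈ -10.2 kJ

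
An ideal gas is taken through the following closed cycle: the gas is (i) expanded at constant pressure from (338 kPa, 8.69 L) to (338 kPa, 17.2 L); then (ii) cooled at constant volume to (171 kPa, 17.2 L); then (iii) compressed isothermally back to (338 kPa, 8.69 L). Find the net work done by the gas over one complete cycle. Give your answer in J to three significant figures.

W_net ≈ 868 J

Leg (i): W = PΔV = (338)(17.2 − 8.69) = 2876 J.
Leg (ii): W = 0.
Leg (iii): W = PᵢVᵢ ln(V_f/Vᵢ) = (2941) ln(8.69/17.2) = -2008 J.
W_net = 2876 − 2008 = 868.3 J.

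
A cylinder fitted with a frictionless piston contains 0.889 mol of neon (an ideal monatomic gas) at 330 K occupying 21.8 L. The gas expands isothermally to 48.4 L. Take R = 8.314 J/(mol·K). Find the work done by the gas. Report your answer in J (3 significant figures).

W ≈ 1950 J

Isothermal: W = nRT ln(V₂/V₁).
W = (0.889)(8.314)(330) × ln(48.4/21.8)
  = 2439 × 0.7976
W_by_gas = 1945 J.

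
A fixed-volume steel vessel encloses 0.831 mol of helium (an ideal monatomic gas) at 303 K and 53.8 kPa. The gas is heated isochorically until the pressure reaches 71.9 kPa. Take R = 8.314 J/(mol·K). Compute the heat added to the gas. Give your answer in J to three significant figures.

Q ≈ 1060 J

Constant volume ⇒ W = 0, so Q = ΔU = nCᵥΔT with Cᵥ = 3R/2 = 12.47 J/(mol·K).
At constant V, T₂/T₁ = P₂/P₁ ⇒ ΔT = T₁(P₂/P₁ − 1) = 303·(71.9/53.8 − 1) = 101.9 K.
ΔU = (0.831)(12.47)(101.9) = 1056 J.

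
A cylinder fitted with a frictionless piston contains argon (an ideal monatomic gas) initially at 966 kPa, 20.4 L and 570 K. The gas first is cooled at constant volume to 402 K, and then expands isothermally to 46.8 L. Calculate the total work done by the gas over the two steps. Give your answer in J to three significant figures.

W_total ≈ 11500 J

Step 1 (isochoric): W = 0 (constant volume).
After step 1: P = 681.3 kPa (V unchanged).
Step 2 (isothermal): W = P₁V₁ ln(V₂/V₁) = (13898) ln(46.8/20.4) = 11540 J.
W_total = 0 + 11540 = 11540 J.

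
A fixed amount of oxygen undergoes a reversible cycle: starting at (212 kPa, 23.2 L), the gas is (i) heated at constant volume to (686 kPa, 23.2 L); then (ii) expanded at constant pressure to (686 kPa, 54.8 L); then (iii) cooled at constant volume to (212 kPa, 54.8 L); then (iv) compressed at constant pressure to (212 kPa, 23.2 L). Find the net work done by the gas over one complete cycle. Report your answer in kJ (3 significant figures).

Constant-volume legs do no work.
W(ii) = (686)(54.8 − 23.2) = 21678 J; W(iv) = (212)(23.2 − 54.8) = -6699 J.
W_net = 21678 − 6699 = 14978 J (the clockwise enclosed area).

W_net ≈ 15.0 kJ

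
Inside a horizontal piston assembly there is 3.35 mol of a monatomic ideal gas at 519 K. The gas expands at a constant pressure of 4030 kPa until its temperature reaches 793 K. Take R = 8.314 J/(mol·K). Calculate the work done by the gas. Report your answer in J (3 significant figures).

W ≈ 7630 J

Isobaric: W = P ΔV = nR ΔT.
W = (3.35)(8.314)(793 − 519) = 7631 J.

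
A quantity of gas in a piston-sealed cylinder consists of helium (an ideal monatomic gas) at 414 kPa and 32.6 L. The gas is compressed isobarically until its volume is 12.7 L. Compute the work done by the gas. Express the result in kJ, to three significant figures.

Isobaric: W = P ΔV.
W = (414 kPa)(12.7 − 32.6 L) = (414)(-19.9) = -8239 J.

W ≈ -8.24 kJ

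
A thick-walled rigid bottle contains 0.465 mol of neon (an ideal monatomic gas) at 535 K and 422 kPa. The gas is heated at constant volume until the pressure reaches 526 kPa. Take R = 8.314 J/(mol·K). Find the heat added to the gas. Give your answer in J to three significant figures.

Q ≈ 765 J

Constant volume ⇒ W = 0, so Q = ΔU = nCᵥΔT with Cᵥ = 3R/2 = 12.47 J/(mol·K).
At constant V, T₂/T₁ = P₂/P₁ ⇒ ΔT = T₁(P₂/P₁ − 1) = 535·(526/422 − 1) = 131.8 K.
ΔU = (0.465)(12.47)(131.8) = 764.6 J.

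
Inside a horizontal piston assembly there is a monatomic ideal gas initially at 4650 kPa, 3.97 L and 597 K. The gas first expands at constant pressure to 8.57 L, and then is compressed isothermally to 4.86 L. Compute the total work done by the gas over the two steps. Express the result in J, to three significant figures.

Step 1 (isobaric): W = PΔV = (4650 kPa)(8.57 − 3.97 L) = 21390 J.
After step 1: P = 4650 kPa, V = 8.57 L, T = 1289 K.
Step 2 (isothermal): W = P₁V₁ ln(V₂/V₁) = (39850) ln(4.86/8.57) = -22604 J.
W_total = 21390 − 22604 = -1214 J.

W_total ≈ -1210 J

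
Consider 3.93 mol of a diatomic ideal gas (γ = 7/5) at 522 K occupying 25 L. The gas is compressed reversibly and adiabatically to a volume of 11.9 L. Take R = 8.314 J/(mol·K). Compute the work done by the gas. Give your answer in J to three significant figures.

Adiabatic: TV^(γ−1) = const with γ = 7/5.
T₂ = T₁ (V₁/V₂)^(γ−1) = 522 × (25/11.9)^0.4 = 522 × 1.346 = 702.5 K.
W_by = nCᵥ(T₁ − T₂) = (3.93)(20.79)(522 − 702.5) = -14742 J.

W ≈ -14700 J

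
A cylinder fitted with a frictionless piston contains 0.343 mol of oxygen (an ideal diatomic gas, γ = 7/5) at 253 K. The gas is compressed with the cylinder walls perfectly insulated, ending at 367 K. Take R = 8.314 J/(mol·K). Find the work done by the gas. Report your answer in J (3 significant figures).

Adiabatic ⇒ Q = 0, so W_by = −ΔU = nCᵥ(T₁ − T₂).
Cᵥ = 5R/2 = 20.79 J/(mol·K).
W = (0.343)(20.79)(253 − 367) = -812.7 J.

W ≈ -813 J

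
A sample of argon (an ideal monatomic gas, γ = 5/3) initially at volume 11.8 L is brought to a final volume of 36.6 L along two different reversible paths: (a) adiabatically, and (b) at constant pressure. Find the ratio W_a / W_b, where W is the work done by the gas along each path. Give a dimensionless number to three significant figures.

W_a / W_b ≈ 0.378

Path (a) adiabatic: W = P₁V₁(1 − (V₁/V₂)^(γ−1))/(γ−1) → W_a/(P₁V₁) = 0.7947.
Path (b) isobaric: W = P₁(V₂ − V₁) → W_b/(P₁V₁) = 2.102.
W_a / W_b = 0.7947 / 2.102 = 0.3781.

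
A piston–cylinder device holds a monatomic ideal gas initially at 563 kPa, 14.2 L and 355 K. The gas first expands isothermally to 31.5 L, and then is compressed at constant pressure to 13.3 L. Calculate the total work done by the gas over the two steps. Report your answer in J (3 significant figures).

Step 1 (isothermal): W = P₁V₁ ln(V₂/V₁) = (7995) ln(31.5/14.2) = 6370 J.
After step 1: P = 253.8 kPa, V = 31.5 L, T = 355 K.
Step 2 (isobaric): W = PΔV = (253.8 kPa)(13.3 − 31.5 L) = -4619 J.
W_total = 6370 − 4619 = 1751 J.

W_total ≈ 1750 J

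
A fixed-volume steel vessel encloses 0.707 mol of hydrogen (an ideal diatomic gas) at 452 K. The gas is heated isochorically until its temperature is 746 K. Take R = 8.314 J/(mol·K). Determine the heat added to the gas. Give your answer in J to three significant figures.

Q ≈ 4320 J

Constant volume ⇒ W = 0, so Q = ΔU = nCᵥΔT with Cᵥ = 5R/2 = 20.79 J/(mol·K).
ΔU = (0.707)(20.79)(746 − 452) = 4320 J.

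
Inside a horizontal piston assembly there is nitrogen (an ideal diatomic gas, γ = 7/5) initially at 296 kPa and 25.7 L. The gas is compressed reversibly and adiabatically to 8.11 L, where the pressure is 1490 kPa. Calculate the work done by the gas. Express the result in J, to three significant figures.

W ≈ -11200 J

Adiabatic: W = (P₁V₁ − P₂V₂)/(γ − 1) with γ = 7/5.
P₁V₁ = 7607 J, P₂V₂ = 12084 J.
W = (7607 − 12084) / 0.4 = -11192 J.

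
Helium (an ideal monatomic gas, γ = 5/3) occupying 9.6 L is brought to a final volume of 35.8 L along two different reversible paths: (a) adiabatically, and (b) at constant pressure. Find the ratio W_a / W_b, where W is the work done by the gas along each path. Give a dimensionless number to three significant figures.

Path (a) adiabatic: W = P₁V₁(1 − (V₁/V₂)^(γ−1))/(γ−1) → W_a/(P₁V₁) = 0.8762.
Path (b) isobaric: W = P₁(V₂ − V₁) → W_b/(P₁V₁) = 2.729.
W_a / W_b = 0.8762 / 2.729 = 0.3211.

W_a / W_b ≈ 0.321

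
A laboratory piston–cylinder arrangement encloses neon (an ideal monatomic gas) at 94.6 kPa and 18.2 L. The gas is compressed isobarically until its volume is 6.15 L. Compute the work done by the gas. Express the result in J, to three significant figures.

W ≈ -1140 J

Isobaric: W = P ΔV.
W = (94.6 kPa)(6.15 − 18.2 L) = (94.6)(-12.05) = -1140 J.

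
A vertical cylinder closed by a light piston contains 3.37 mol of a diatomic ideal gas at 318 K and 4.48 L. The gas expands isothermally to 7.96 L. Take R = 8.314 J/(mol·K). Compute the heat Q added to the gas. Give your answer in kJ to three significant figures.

Q ≈ 5.12 kJ

Isothermal ⇒ ΔU = 0, so Q = W = nRT ln(V₂/V₁).
Q = (3.37)(8.314)(318) ln(7.96/4.48) = 8910 × 0.5748 = 5121 J.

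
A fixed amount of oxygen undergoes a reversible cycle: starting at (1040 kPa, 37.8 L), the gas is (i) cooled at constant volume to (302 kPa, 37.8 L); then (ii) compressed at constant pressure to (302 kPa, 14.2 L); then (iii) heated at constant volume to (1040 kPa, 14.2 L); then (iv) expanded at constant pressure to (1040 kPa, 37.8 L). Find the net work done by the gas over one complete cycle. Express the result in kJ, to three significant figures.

Constant-volume legs do no work.
W(ii) = (302)(14.2 − 37.8) = -7127 J; W(iv) = (1040)(37.8 − 14.2) = 24544 J.
W_net = -7127 + 24544 = 17417 J (the clockwise enclosed area).

W_net ≈ 17.4 kJ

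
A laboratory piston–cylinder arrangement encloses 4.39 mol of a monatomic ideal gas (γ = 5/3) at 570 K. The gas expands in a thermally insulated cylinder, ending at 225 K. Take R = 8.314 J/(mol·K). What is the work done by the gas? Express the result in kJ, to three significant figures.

W ≈ 18.9 kJ

Adiabatic ⇒ Q = 0, so W_by = −ΔU = nCᵥ(T₁ − T₂).
Cᵥ = 3R/2 = 12.47 J/(mol·K).
W = (4.39)(12.47)(570 − 225) = 18888 J.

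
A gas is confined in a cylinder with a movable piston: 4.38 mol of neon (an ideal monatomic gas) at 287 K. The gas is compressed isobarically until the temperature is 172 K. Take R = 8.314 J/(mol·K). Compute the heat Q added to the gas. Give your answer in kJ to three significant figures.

Isobaric: W = nRΔT = (4.38)(8.314)(-115) = -4188 J.
ΔU = nCᵥΔT with Cᵥ = 3R/2: ΔU = (4.38)(12.47)(-115) = -6282 J.
Q = ΔU + W = -6282 − 4188 = -10469 J.

Q ≈ -10.5 kJ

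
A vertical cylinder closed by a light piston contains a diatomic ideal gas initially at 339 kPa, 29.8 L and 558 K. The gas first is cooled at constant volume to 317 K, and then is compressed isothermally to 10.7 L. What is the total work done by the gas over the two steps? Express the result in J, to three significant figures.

W_total ≈ -5880 J

Step 1 (isochoric): W = 0 (constant volume).
After step 1: P = 192.6 kPa (V unchanged).
Step 2 (isothermal): W = P₁V₁ ln(V₂/V₁) = (5739) ln(10.7/29.8) = -5878 J.
W_total = 0 − 5878 = -5878 J.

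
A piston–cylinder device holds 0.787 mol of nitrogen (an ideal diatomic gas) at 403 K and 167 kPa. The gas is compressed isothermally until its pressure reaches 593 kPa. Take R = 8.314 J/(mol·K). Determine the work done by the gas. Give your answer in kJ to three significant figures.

W ≈ -3.34 kJ

Isothermal process: W = nRT ln(V₂/V₁) = nRT ln(P₁/P₂).
W = (0.787)(8.314)(403) × ln(167/593)
  = 2637 × ln(0.2816) = 2637 × -1.267
W_by_gas = -3341 J.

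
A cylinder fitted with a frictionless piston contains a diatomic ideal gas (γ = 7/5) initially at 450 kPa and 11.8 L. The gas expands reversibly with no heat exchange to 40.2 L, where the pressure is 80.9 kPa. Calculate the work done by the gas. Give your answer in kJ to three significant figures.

W ≈ 5.14 kJ

Adiabatic: W = (P₁V₁ − P₂V₂)/(γ − 1) with γ = 7/5.
P₁V₁ = 5310 J, P₂V₂ = 3252 J.
W = (5310 − 3252) / 0.4 = 5145 J.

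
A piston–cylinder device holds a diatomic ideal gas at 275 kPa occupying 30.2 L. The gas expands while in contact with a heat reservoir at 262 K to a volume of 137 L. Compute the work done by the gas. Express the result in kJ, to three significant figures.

W ≈ 12.6 kJ

Isothermal: W = nRT ln(V₂/V₁) = P₁V₁ ln(V₂/V₁).
P₁V₁ = (275 kPa)(30.2 L) = 8305 J.
W = 8305 × ln(137/30.2) = 8305 × 1.512
W_by_gas = 12558 J.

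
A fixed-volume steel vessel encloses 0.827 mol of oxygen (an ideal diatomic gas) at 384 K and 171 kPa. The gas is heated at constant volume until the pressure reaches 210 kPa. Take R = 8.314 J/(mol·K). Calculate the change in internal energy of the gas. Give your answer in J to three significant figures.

Constant volume ⇒ W = 0, so Q = ΔU = nCᵥΔT with Cᵥ = 5R/2 = 20.79 J/(mol·K).
At constant V, T₂/T₁ = P₂/P₁ ⇒ ΔT = T₁(P₂/P₁ − 1) = 384·(210/171 − 1) = 87.58 K.
ΔU = (0.827)(20.79)(87.58) = 1505 J.

ΔU ≈ 1510 J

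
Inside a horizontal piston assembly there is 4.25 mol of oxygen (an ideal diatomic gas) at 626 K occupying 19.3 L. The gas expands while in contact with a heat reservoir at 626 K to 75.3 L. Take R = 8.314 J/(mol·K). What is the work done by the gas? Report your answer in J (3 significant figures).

W ≈ 30100 J

Isothermal: W = nRT ln(V₂/V₁).
W = (4.25)(8.314)(626) × ln(75.3/19.3)
  = 22119 × 1.361
W_by_gas = 30113 J.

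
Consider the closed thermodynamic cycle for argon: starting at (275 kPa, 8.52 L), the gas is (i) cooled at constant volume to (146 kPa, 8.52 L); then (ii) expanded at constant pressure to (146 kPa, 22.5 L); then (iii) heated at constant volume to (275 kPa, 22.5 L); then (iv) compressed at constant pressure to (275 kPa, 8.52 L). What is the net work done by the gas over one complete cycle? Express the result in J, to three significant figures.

W_net ≈ -1800 J

Constant-volume legs do no work.
W(ii) = (146)(22.5 − 8.52) = 2041 J; W(iv) = (275)(8.52 − 22.5) = -3844 J.
W_net = 2041 − 3844 = -1803 J (the counter-clockwise enclosed area).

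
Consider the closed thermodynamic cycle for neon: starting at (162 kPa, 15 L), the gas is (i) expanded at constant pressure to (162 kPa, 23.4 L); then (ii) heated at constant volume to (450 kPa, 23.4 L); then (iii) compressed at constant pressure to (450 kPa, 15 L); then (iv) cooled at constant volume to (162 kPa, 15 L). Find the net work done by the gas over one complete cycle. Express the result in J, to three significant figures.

Constant-volume legs do no work.
W(i) = (162)(23.4 − 15) = 1361 J; W(iii) = (450)(15 − 23.4) = -3780 J.
W_net = 1361 − 3780 = -2419 J (the counter-clockwise enclosed area).

W_net ≈ -2420 J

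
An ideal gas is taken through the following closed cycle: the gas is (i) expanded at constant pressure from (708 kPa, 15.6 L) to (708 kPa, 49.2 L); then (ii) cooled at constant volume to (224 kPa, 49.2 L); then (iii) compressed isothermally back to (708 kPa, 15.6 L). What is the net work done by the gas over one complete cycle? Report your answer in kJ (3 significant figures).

Leg (i): W = PΔV = (708)(49.2 − 15.6) = 23789 J.
Leg (ii): W = 0.
Leg (iii): W = PᵢVᵢ ln(V_f/Vᵢ) = (11021) ln(15.6/49.2) = -12659 J.
W_net = 23789 − 12659 = 11130 J.

W_net ≈ 11.1 kJ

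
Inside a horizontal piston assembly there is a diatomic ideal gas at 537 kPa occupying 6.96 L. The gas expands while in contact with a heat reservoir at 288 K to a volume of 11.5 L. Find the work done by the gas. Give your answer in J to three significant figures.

Isothermal: W = nRT ln(V₂/V₁) = P₁V₁ ln(V₂/V₁).
P₁V₁ = (537 kPa)(6.96 L) = 3738 J.
W = 3738 × ln(11.5/6.96) = 3738 × 0.5022
W_by_gas = 1877 J.

W ≈ 1880 J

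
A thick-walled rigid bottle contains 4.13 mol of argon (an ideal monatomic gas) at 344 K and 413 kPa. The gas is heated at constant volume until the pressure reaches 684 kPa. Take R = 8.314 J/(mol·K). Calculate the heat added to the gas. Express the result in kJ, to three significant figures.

Q ≈ 11.6 kJ

Constant volume ⇒ W = 0, so Q = ΔU = nCᵥΔT with Cᵥ = 3R/2 = 12.47 J/(mol·K).
At constant V, T₂/T₁ = P₂/P₁ ⇒ ΔT = T₁(P₂/P₁ − 1) = 344·(684/413 − 1) = 225.7 K.
ΔU = (4.13)(12.47)(225.7) = 11626 J.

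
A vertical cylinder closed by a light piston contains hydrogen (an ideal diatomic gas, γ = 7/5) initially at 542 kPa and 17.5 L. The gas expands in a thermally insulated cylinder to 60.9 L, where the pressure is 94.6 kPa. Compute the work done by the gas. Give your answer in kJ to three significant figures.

Adiabatic: W = (P₁V₁ − P₂V₂)/(γ − 1) with γ = 7/5.
P₁V₁ = 9485 J, P₂V₂ = 5761 J.
W = (9485 − 5761) / 0.4 = 9310 J.

W ≈ 9.31 kJ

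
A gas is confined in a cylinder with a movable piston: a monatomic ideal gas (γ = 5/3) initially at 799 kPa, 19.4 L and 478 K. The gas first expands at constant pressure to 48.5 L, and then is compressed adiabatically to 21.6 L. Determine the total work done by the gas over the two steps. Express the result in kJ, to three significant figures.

Step 1 (isobaric): W = PΔV = (799 kPa)(48.5 − 19.4 L) = 23251 J.
After step 1: P = 799 kPa, V = 48.5 L, T = 1195 K.
Step 2 (adiabatic): W = (P₁V₁ − P₂V₂)/(γ−1) = (38752 − 66448)/0.667 = -41544 J.
W_total = 23251 − 41544 = -18294 J.

W_total ≈ -18.3 kJ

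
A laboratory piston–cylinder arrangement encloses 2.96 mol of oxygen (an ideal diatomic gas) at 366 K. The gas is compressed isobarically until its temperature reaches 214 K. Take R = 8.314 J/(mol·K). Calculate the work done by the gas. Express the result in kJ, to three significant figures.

Isobaric: W = P ΔV = nR ΔT.
W = (2.96)(8.314)(214 − 366) = -3741 J.

W ≈ -3.74 kJ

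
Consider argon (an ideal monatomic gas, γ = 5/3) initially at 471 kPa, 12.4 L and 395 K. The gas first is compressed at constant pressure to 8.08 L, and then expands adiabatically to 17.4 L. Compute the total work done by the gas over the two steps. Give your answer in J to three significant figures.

W_total ≈ 251 J

Step 1 (isobaric): W = PΔV = (471 kPa)(8.08 − 12.4 L) = -2035 J.
After step 1: P = 471 kPa, V = 8.08 L, T = 257.4 K.
Step 2 (adiabatic): W = (P₁V₁ − P₂V₂)/(γ−1) = (3806 − 2282)/0.667 = 2285 J.
W_total = -2035 + 2285 = 250.6 J.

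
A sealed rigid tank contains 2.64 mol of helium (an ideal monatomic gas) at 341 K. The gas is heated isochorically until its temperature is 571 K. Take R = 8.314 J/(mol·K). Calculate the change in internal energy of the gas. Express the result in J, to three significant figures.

Constant volume ⇒ W = 0, so Q = ΔU = nCᵥΔT with Cᵥ = 3R/2 = 12.47 J/(mol·K).
ΔU = (2.64)(12.47)(571 − 341) = 7572 J.

ΔU ≈ 7570 J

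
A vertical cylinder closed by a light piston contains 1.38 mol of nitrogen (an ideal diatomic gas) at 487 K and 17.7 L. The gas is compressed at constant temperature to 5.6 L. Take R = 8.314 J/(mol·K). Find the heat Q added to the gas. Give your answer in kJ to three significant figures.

Isothermal ⇒ ΔU = 0, so Q = W = nRT ln(V₂/V₁).
Q = (1.38)(8.314)(487) ln(5.6/17.7) = 5588 × -1.151 = -6430 J.

Q ≈ -6.43 kJ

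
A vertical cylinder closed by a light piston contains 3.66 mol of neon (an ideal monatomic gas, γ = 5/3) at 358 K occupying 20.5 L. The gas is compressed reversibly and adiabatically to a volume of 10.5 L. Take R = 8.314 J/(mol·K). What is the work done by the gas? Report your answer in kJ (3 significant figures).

Adiabatic: TV^(γ−1) = const with γ = 5/3.
T₂ = T₁ (V₁/V₂)^(γ−1) = 358 × (20.5/10.5)^0.667 = 358 × 1.562 = 559.2 K.
W_by = nCᵥ(T₁ − T₂) = (3.66)(12.47)(358 − 559.2) = -9185 J.

W ≈ -9.19 kJ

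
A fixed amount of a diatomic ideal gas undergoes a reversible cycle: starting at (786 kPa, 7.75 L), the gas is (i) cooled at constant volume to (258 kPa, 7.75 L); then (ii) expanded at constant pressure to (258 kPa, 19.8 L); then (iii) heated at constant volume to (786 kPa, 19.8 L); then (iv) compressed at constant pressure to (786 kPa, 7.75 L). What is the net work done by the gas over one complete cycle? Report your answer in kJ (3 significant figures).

W_net ≈ -6.36 kJ

Constant-volume legs do no work.
W(ii) = (258)(19.8 − 7.75) = 3109 J; W(iv) = (786)(7.75 − 19.8) = -9471 J.
W_net = 3109 − 9471 = -6362 J (the counter-clockwise enclosed area).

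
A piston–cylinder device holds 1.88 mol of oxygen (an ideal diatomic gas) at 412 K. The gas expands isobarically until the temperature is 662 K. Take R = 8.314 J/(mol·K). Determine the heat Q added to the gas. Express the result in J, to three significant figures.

Isobaric: W = nRΔT = (1.88)(8.314)(250) = 3908 J.
ΔU = nCᵥΔT with Cᵥ = 5R/2: ΔU = (1.88)(20.79)(250) = 9769 J.
Q = ΔU + W = 9769 + 3908 = 13677 J.

Q ≈ 13700 J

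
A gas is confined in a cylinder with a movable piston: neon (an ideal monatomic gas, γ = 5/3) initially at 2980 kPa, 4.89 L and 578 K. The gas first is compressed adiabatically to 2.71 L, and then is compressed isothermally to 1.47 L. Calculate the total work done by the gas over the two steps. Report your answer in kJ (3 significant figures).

W_total ≈ -23.8 kJ

Step 1 (adiabatic): W = (P₁V₁ − P₂V₂)/(γ−1) = (14572 − 21598)/0.667 = -10539 J.
After step 1: P = 7970 kPa, V = 2.71 L, T = 856.7 K.
Step 2 (isothermal): W = P₁V₁ ln(V₂/V₁) = (21598) ln(1.47/2.71) = -13211 J.
W_total = -10539 − 13211 = -23750 J.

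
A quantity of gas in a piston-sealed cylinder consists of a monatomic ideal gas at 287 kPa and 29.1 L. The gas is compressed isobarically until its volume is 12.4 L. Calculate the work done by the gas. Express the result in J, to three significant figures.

Isobaric: W = P ΔV.
W = (287 kPa)(12.4 − 29.1 L) = (287)(-16.7) = -4793 J.

W ≈ -4790 J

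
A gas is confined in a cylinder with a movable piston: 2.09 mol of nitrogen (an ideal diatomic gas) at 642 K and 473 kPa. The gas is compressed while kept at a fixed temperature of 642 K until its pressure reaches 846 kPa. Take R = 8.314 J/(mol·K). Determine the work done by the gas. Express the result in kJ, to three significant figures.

Isothermal process: W = nRT ln(V₂/V₁) = nRT ln(P₁/P₂).
W = (2.09)(8.314)(642) × ln(473/846)
  = 11156 × ln(0.5591) = 11156 × -0.5814
W_by_gas = -6486 J.

W ≈ -6.49 kJ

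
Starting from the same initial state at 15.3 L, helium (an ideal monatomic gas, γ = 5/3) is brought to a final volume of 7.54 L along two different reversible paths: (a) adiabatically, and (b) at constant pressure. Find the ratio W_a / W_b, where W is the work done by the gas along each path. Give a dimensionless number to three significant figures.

Path (a) adiabatic: W = P₁V₁(1 − (V₁/V₂)^(γ−1))/(γ−1) → W_a/(P₁V₁) = -0.9042.
Path (b) isobaric: W = P₁(V₂ − V₁) → W_b/(P₁V₁) = -0.5072.
W_a / W_b = -0.9042 / -0.5072 = 1.783.

W_a / W_b ≈ 1.78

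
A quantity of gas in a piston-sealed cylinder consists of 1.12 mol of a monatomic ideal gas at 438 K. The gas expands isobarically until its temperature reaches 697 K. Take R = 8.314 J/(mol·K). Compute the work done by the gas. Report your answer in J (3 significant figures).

W ≈ 2410 J

Isobaric: W = P ΔV = nR ΔT.
W = (1.12)(8.314)(697 − 438) = 2412 J.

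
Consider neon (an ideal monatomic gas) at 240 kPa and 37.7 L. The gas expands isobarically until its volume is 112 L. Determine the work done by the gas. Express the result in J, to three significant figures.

W ≈ 17800 J

Isobaric: W = P ΔV.
W = (240 kPa)(112 − 37.7 L) = (240)(74.3) = 17832 J.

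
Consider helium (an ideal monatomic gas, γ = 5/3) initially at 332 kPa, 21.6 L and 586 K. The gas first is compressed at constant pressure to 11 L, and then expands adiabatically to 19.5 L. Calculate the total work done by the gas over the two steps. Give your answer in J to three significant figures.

W_total ≈ -1780 J

Step 1 (isobaric): W = PΔV = (332 kPa)(11 − 21.6 L) = -3519 J.
After step 1: P = 332 kPa, V = 11 L, T = 298.4 K.
Step 2 (adiabatic): W = (P₁V₁ − P₂V₂)/(γ−1) = (3652 − 2493)/0.667 = 1738 J.
W_total = -3519 + 1738 = -1781 J.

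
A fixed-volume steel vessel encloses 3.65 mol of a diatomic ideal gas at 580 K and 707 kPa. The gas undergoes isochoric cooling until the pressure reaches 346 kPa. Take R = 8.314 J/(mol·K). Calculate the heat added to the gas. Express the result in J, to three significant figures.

Q ≈ -22500 J

Constant volume ⇒ W = 0, so Q = ΔU = nCᵥΔT with Cᵥ = 5R/2 = 20.79 J/(mol·K).
At constant V, T₂/T₁ = P₂/P₁ ⇒ ΔT = T₁(P₂/P₁ − 1) = 580·(346/707 − 1) = -296.2 K.
ΔU = (3.65)(20.79)(-296.2) = -22468 J.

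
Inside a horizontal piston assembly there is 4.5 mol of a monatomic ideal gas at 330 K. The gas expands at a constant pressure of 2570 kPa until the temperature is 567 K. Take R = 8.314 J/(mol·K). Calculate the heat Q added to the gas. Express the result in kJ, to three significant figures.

Isobaric: W = nRΔT = (4.5)(8.314)(237) = 8867 J.
ΔU = nCᵥΔT with Cᵥ = 3R/2: ΔU = (4.5)(12.47)(237) = 13300 J.
Q = ΔU + W = 13300 + 8867 = 22167 J.

Q ≈ 22.2 kJ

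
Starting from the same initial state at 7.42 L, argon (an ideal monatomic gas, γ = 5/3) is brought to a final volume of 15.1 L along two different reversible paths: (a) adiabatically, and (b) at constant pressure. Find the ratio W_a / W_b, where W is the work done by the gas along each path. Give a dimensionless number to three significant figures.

Path (a) adiabatic: W = P₁V₁(1 − (V₁/V₂)^(γ−1))/(γ−1) → W_a/(P₁V₁) = 0.5659.
Path (b) isobaric: W = P₁(V₂ − V₁) → W_b/(P₁V₁) = 1.035.
W_a / W_b = 0.5659 / 1.035 = 0.5468.

W_a / W_b ≈ 0.547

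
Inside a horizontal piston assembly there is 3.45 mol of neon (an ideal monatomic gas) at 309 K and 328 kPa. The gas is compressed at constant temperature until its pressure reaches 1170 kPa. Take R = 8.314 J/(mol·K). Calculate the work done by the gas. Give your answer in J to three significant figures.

Isothermal process: W = nRT ln(V₂/V₁) = nRT ln(P₁/P₂).
W = (3.45)(8.314)(309) × ln(328/1170)
  = 8863 × ln(0.2803) = 8863 × -1.272
W_by_gas = -11272 J.

W ≈ -11300 J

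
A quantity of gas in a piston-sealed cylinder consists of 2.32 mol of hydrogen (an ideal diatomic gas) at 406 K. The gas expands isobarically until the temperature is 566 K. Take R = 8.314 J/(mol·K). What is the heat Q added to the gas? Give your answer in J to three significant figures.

Isobaric: W = nRΔT = (2.32)(8.314)(160) = 3086 J.
ΔU = nCᵥΔT with Cᵥ = 5R/2: ΔU = (2.32)(20.79)(160) = 7715 J.
Q = ΔU + W = 7715 + 3086 = 10802 J.

Q ≈ 10800 J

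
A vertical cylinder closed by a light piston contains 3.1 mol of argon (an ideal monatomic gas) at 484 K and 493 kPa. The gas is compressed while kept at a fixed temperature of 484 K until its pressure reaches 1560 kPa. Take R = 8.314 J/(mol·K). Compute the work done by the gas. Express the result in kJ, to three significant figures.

Isothermal process: W = nRT ln(V₂/V₁) = nRT ln(P₁/P₂).
W = (3.1)(8.314)(484) × ln(493/1560)
  = 12474 × ln(0.316) = 12474 × -1.152
W_by_gas = -14370 J.

W ≈ -14.4 kJ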